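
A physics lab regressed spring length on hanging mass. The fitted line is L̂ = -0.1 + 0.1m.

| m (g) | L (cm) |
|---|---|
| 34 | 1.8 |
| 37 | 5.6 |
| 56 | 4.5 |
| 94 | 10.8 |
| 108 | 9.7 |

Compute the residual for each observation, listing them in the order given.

-1.5, 2, -1, 1.5, -1

m=34: L̂ = -0.1 + 0.1·34 = 3.3; r = 1.8 − 3.3 = -1.5
m=37: L̂ = -0.1 + 0.1·37 = 3.6; r = 5.6 − 3.6 = 2
m=56: L̂ = -0.1 + 0.1·56 = 5.5; r = 4.5 − 5.5 = -1
m=94: L̂ = -0.1 + 0.1·94 = 9.3; r = 10.8 − 9.3 = 1.5
m=108: L̂ = -0.1 + 0.1·108 = 10.7; r = 9.7 − 10.7 = -1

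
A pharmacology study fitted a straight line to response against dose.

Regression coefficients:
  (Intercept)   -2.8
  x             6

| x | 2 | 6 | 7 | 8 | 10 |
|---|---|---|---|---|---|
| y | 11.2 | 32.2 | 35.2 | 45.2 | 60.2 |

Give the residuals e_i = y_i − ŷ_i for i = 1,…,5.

2, -1, -4, 0, 3

x=2: ŷ = -2.8 + 6·2 = 9.2; e = 11.2 − 9.2 = 2
x=6: ŷ = -2.8 + 6·6 = 33.2; e = 32.2 − 33.2 = -1
x=7: ŷ = -2.8 + 6·7 = 39.2; e = 35.2 − 39.2 = -4
x=8: ŷ = -2.8 + 6·8 = 45.2; e = 45.2 − 45.2 = 0
x=10: ŷ = -2.8 + 6·10 = 57.2; e = 60.2 − 57.2 = 3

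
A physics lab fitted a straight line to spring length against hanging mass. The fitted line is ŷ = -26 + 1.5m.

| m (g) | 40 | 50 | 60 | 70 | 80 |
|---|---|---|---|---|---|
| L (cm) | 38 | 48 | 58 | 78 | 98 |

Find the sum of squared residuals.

SSE = 70

m=40: ŷ = -26 + 1.5·40 = 34; r = 38 − 34 = 4
m=50: ŷ = -26 + 1.5·50 = 49; r = 48 − 49 = -1
m=60: ŷ = -26 + 1.5·60 = 64; r = 58 − 64 = -6
m=70: ŷ = -26 + 1.5·70 = 79; r = 78 − 79 = -1
m=80: ŷ = -26 + 1.5·80 = 94; r = 98 − 94 = 4
SSE = 16 + 1 + 36 + 1 + 16 = 70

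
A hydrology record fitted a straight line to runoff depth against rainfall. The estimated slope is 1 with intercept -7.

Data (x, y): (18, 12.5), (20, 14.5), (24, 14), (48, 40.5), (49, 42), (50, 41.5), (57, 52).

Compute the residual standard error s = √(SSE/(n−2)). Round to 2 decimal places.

x=18: ŷ = -7 + 18 = 11; r = 12.5 − 11 = 1.5
x=20: ŷ = -7 + 20 = 13; r = 14.5 − 13 = 1.5
x=24: ŷ = -7 + 24 = 17; r = 14 − 17 = -3
x=48: ŷ = -7 + 48 = 41; r = 40.5 − 41 = -0.5
x=49: ŷ = -7 + 49 = 42; r = 42 − 42 = 0
x=50: ŷ = -7 + 50 = 43; r = 41.5 − 43 = -1.5
x=57: ŷ = -7 + 57 = 50; r = 52 − 50 = 2
SSE = 2.25 + 2.25 + 9 + 0.25 + 0 + 2.25 + 4 = 20
s = √(20/5) = √4 ≈ 2.00

s = 2.00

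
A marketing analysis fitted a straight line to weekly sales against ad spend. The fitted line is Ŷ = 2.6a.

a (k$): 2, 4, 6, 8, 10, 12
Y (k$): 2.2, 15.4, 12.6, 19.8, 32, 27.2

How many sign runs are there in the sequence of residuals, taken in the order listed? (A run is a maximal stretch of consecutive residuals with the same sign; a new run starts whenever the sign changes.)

a=2: Ŷ = 2.6·2 = 5.2; e = 2.2 − 5.2 = -3
a=4: Ŷ = 2.6·4 = 10.4; e = 15.4 − 10.4 = 5
a=6: Ŷ = 2.6·6 = 15.6; e = 12.6 − 15.6 = -3
a=8: Ŷ = 2.6·8 = 20.8; e = 19.8 − 20.8 = -1
a=10: Ŷ = 2.6·10 = 26; e = 32 − 26 = 6
a=12: Ŷ = 2.6·12 = 31.2; e = 27.2 − 31.2 = -4
Signs: − + − − + −
Runs: −×1, +×1, −×2, +×1, −×1 → 5

5 runs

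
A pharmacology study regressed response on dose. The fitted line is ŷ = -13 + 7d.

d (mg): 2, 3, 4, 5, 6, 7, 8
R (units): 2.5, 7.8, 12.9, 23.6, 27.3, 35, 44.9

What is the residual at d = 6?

e = -1.7

ŷ = -13 + 7·6 = 29
e = 27.3 − 29 = -1.7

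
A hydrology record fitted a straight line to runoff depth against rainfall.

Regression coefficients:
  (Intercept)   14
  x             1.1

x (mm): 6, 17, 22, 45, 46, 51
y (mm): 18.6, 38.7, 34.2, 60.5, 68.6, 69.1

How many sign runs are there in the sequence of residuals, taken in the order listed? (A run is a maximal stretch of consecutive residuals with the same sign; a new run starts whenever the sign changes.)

5 runs

x=6: ŷ = 14 + 1.1·6 = 20.6; e = 18.6 − 20.6 = -2
x=17: ŷ = 14 + 1.1·17 = 32.7; e = 38.7 − 32.7 = 6
x=22: ŷ = 14 + 1.1·22 = 38.2; e = 34.2 − 38.2 = -4
x=45: ŷ = 14 + 1.1·45 = 63.5; e = 60.5 − 63.5 = -3
x=46: ŷ = 14 + 1.1·46 = 64.6; e = 68.6 − 64.6 = 4
x=51: ŷ = 14 + 1.1·51 = 70.1; e = 69.1 − 70.1 = -1
Signs: − + − − + −
Runs: −×1, +×1, −×2, +×1, −×1 → 5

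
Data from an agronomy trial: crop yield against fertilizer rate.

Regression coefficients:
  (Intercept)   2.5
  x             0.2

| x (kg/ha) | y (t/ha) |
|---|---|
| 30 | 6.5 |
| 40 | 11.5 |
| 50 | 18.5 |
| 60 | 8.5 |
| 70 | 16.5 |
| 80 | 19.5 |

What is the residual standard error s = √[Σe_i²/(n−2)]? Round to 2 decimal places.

s = 4.42

x=30: ŷ = 2.5 + 0.2·30 = 8.5; e = 6.5 − 8.5 = -2
x=40: ŷ = 2.5 + 0.2·40 = 10.5; e = 11.5 − 10.5 = 1
x=50: ŷ = 2.5 + 0.2·50 = 12.5; e = 18.5 − 12.5 = 6
x=60: ŷ = 2.5 + 0.2·60 = 14.5; e = 8.5 − 14.5 = -6
x=70: ŷ = 2.5 + 0.2·70 = 16.5; e = 16.5 − 16.5 = 0
x=80: ŷ = 2.5 + 0.2·80 = 18.5; e = 19.5 − 18.5 = 1
SSE = 4 + 1 + 36 + 36 + 0 + 1 = 78
s = √(78/4) = √19.5 ≈ 4.42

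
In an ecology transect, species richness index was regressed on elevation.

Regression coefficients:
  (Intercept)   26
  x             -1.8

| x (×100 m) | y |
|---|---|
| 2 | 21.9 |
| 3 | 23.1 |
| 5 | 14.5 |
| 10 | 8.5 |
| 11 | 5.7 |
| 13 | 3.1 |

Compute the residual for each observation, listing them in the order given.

x=2: ŷ = 26 − 1.8·2 = 22.4; r = 21.9 − 22.4 = -0.5
x=3: ŷ = 26 − 1.8·3 = 20.6; r = 23.1 − 20.6 = 2.5
x=5: ŷ = 26 − 1.8·5 = 17; r = 14.5 − 17 = -2.5
x=10: ŷ = 26 − 1.8·10 = 8; r = 8.5 − 8 = 0.5
x=11: ŷ = 26 − 1.8·11 = 6.2; r = 5.7 − 6.2 = -0.5
x=13: ŷ = 26 − 1.8·13 = 2.6; r = 3.1 − 2.6 = 0.5

-0.5, 2.5, -2.5, 0.5, -0.5, 0.5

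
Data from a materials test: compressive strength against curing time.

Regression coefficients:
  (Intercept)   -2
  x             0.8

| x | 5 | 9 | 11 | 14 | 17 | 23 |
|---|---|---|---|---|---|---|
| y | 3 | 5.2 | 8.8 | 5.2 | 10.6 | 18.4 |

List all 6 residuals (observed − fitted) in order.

x=5: ŷ = -2 + 0.8·5 = 2; r = 3 − 2 = 1
x=9: ŷ = -2 + 0.8·9 = 5.2; r = 5.2 − 5.2 = 0
x=11: ŷ = -2 + 0.8·11 = 6.8; r = 8.8 − 6.8 = 2
x=14: ŷ = -2 + 0.8·14 = 9.2; r = 5.2 − 9.2 = -4
x=17: ŷ = -2 + 0.8·17 = 11.6; r = 10.6 − 11.6 = -1
x=23: ŷ = -2 + 0.8·23 = 16.4; r = 18.4 − 16.4 = 2

1, 0, 2, -4, -1, 2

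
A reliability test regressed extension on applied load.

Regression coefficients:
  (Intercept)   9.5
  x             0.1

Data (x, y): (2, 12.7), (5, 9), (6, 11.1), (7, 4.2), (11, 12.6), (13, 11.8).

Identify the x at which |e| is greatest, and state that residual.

x = 7, e = -6

x=2: ŷ = 9.5 + 0.1·2 = 9.7; e = 12.7 − 9.7 = 3
x=5: ŷ = 9.5 + 0.1·5 = 10; e = 9 − 10 = -1
x=6: ŷ = 9.5 + 0.1·6 = 10.1; e = 11.1 − 10.1 = 1
x=7: ŷ = 9.5 + 0.1·7 = 10.2; e = 4.2 − 10.2 = -6
x=11: ŷ = 9.5 + 0.1·11 = 10.6; e = 12.6 − 10.6 = 2
x=13: ŷ = 9.5 + 0.1·13 = 10.8; e = 11.8 − 10.8 = 1
Largest |e| is 6 at x = 7, residual -6.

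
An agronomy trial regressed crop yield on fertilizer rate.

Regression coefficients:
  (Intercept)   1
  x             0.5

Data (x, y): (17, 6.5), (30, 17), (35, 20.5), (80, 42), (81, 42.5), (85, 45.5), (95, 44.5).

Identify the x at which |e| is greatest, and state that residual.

x = 95, e = -4

x=17: ŷ = 1 + 0.5·17 = 9.5; e = 6.5 − 9.5 = -3
x=30: ŷ = 1 + 0.5·30 = 16; e = 17 − 16 = 1
x=35: ŷ = 1 + 0.5·35 = 18.5; e = 20.5 − 18.5 = 2
x=80: ŷ = 1 + 0.5·80 = 41; e = 42 − 41 = 1
x=81: ŷ = 1 + 0.5·81 = 41.5; e = 42.5 − 41.5 = 1
x=85: ŷ = 1 + 0.5·85 = 43.5; e = 45.5 − 43.5 = 2
x=95: ŷ = 1 + 0.5·95 = 48.5; e = 44.5 − 48.5 = -4
Largest |e| is 4 at x = 95, residual -4.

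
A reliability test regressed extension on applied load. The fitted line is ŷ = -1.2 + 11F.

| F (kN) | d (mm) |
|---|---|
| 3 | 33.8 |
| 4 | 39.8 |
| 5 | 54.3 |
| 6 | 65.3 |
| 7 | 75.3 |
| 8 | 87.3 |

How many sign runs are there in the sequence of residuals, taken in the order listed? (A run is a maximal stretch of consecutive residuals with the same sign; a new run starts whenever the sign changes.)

F=3: ŷ = -1.2 + 11·3 = 31.8; e = 33.8 − 31.8 = 2
F=4: ŷ = -1.2 + 11·4 = 42.8; e = 39.8 − 42.8 = -3
F=5: ŷ = -1.2 + 11·5 = 53.8; e = 54.3 − 53.8 = 0.5
F=6: ŷ = -1.2 + 11·6 = 64.8; e = 65.3 − 64.8 = 0.5
F=7: ŷ = -1.2 + 11·7 = 75.8; e = 75.3 − 75.8 = -0.5
F=8: ŷ = -1.2 + 11·8 = 86.8; e = 87.3 − 86.8 = 0.5
Signs: + − + + − +
Runs: +×1, −×1, +×2, −×1, +×1 → 5

5 runs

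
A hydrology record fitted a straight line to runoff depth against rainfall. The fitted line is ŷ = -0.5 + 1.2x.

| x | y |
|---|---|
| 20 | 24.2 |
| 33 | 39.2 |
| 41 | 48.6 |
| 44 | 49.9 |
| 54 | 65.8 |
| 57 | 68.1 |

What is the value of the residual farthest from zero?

x=20: ŷ = -0.5 + 1.2·20 = 23.5; e = 24.2 − 23.5 = 0.7
x=33: ŷ = -0.5 + 1.2·33 = 39.1; e = 39.2 − 39.1 = 0.1
x=41: ŷ = -0.5 + 1.2·41 = 48.7; e = 48.6 − 48.7 = -0.1
x=44: ŷ = -0.5 + 1.2·44 = 52.3; e = 49.9 − 52.3 = -2.4
x=54: ŷ = -0.5 + 1.2·54 = 64.3; e = 65.8 − 64.3 = 1.5
x=57: ŷ = -0.5 + 1.2·57 = 67.9; e = 68.1 − 67.9 = 0.2
Largest |e| is 2.4 at x = 44, residual -2.4.

e = -2.4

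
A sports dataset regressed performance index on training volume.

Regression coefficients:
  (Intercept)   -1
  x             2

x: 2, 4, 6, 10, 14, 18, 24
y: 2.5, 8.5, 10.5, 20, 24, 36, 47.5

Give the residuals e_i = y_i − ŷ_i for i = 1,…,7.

x=2: ŷ = -1 + 2·2 = 3; e = 2.5 − 3 = -0.5
x=4: ŷ = -1 + 2·4 = 7; e = 8.5 − 7 = 1.5
x=6: ŷ = -1 + 2·6 = 11; e = 10.5 − 11 = -0.5
x=10: ŷ = -1 + 2·10 = 19; e = 20 − 19 = 1
x=14: ŷ = -1 + 2·14 = 27; e = 24 − 27 = -3
x=18: ŷ = -1 + 2·18 = 35; e = 36 − 35 = 1
x=24: ŷ = -1 + 2·24 = 47; e = 47.5 − 47 = 0.5

-0.5, 1.5, -0.5, 1, -3, 1, 0.5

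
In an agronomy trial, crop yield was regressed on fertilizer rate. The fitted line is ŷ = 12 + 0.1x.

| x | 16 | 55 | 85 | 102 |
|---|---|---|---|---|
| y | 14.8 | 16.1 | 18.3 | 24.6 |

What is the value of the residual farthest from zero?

e = 2.4

x=16: ŷ = 12 + 0.1·16 = 13.6; e = 14.8 − 13.6 = 1.2
x=55: ŷ = 12 + 0.1·55 = 17.5; e = 16.1 − 17.5 = -1.4
x=85: ŷ = 12 + 0.1·85 = 20.5; e = 18.3 − 20.5 = -2.2
x=102: ŷ = 12 + 0.1·102 = 22.2; e = 24.6 − 22.2 = 2.4
Largest |e| is 2.4 at x = 102, residual 2.4.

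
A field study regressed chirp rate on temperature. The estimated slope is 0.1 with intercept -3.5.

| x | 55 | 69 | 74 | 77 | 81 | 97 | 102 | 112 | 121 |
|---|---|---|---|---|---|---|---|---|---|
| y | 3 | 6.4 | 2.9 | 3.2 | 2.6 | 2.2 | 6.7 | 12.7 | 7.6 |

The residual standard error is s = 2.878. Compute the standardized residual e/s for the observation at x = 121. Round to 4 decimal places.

ŷ = -3.5 + 0.1·121 = 8.6
e = 7.6 − 8.6 = -1
e/s = -1 / 2.878 = -0.3475

-0.3475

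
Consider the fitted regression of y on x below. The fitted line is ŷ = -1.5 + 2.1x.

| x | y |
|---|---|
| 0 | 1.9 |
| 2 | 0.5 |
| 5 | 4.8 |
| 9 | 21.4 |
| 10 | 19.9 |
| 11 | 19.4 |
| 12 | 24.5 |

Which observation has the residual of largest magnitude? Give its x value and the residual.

x=0: ŷ = -1.5 + 2.1·0 = -1.5; e = 1.9 − (-1.5) = 3.4
x=2: ŷ = -1.5 + 2.1·2 = 2.7; e = 0.5 − 2.7 = -2.2
x=5: ŷ = -1.5 + 2.1·5 = 9; e = 4.8 − 9 = -4.2
x=9: ŷ = -1.5 + 2.1·9 = 17.4; e = 21.4 − 17.4 = 4
x=10: ŷ = -1.5 + 2.1·10 = 19.5; e = 19.9 − 19.5 = 0.4
x=11: ŷ = -1.5 + 2.1·11 = 21.6; e = 19.4 − 21.6 = -2.2
x=12: ŷ = -1.5 + 2.1·12 = 23.7; e = 24.5 − 23.7 = 0.8
Largest |e| is 4.2 at x = 5, residual -4.2.

x = 5, e = -4.2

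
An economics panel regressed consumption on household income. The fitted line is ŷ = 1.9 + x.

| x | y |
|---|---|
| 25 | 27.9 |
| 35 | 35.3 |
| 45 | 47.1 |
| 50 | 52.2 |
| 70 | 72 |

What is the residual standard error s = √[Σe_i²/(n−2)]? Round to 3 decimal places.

s = 1.111

x=25: ŷ = 1.9 + 25 = 26.9; e = 27.9 − 26.9 = 1
x=35: ŷ = 1.9 + 35 = 36.9; e = 35.3 − 36.9 = -1.6
x=45: ŷ = 1.9 + 45 = 46.9; e = 47.1 − 46.9 = 0.2
x=50: ŷ = 1.9 + 50 = 51.9; e = 52.2 − 51.9 = 0.3
x=70: ŷ = 1.9 + 70 = 71.9; e = 72 − 71.9 = 0.1
SSE = 1 + 2.56 + 0.04 + 0.09 + 0.01 = 3.7
s = √(3.7/3) = √1.23333 ≈ 1.111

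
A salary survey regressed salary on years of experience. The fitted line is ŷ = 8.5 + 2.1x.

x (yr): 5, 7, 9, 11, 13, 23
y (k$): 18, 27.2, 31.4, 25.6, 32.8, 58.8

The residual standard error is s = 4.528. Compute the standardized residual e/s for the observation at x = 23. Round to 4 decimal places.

ŷ = 8.5 + 2.1·23 = 56.8
e = 58.8 − 56.8 = 2
e/s = 2 / 4.528 = 0.4417

0.4417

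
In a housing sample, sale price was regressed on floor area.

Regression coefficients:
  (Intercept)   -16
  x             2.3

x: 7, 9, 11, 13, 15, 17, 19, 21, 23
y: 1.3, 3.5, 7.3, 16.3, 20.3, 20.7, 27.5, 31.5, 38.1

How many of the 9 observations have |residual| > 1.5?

4

x=7: ŷ = -16 + 2.3·7 = 0.1; e = 1.3 − 0.1 = 1.2
x=9: ŷ = -16 + 2.3·9 = 4.7; e = 3.5 − 4.7 = -1.2
x=11: ŷ = -16 + 2.3·11 = 9.3; e = 7.3 − 9.3 = -2
x=13: ŷ = -16 + 2.3·13 = 13.9; e = 16.3 − 13.9 = 2.4
x=15: ŷ = -16 + 2.3·15 = 18.5; e = 20.3 − 18.5 = 1.8
x=17: ŷ = -16 + 2.3·17 = 23.1; e = 20.7 − 23.1 = -2.4
x=19: ŷ = -16 + 2.3·19 = 27.7; e = 27.5 − 27.7 = -0.2
x=21: ŷ = -16 + 2.3·21 = 32.3; e = 31.5 − 32.3 = -0.8
x=23: ŷ = -16 + 2.3·23 = 36.9; e = 38.1 − 36.9 = 1.2
|e| > 1.5: x=11 (|e|=2), x=13 (|e|=2.4), x=15 (|e|=1.8), x=17 (|e|=2.4) → 4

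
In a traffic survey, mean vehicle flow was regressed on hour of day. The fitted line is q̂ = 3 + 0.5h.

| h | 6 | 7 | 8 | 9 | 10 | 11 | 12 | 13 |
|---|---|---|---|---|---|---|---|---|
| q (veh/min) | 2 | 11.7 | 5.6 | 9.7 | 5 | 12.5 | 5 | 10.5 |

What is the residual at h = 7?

e = 5.2

q̂ = 3 + 0.5·7 = 6.5
e = 11.7 − 6.5 = 5.2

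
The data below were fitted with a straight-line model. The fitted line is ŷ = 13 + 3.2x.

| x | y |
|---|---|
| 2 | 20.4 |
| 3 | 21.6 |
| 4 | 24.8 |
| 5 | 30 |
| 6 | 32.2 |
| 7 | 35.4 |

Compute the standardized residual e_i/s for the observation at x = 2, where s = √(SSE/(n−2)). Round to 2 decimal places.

x=2: ŷ = 13 + 3.2·2 = 19.4; e = 20.4 − 19.4 = 1
x=3: ŷ = 13 + 3.2·3 = 22.6; e = 21.6 − 22.6 = -1
x=4: ŷ = 13 + 3.2·4 = 25.8; e = 24.8 − 25.8 = -1
x=5: ŷ = 13 + 3.2·5 = 29; e = 30 − 29 = 1
x=6: ŷ = 13 + 3.2·6 = 32.2; e = 32.2 − 32.2 = 0
x=7: ŷ = 13 + 3.2·7 = 35.4; e = 35.4 − 35.4 = 0
SSE = 1 + 1 + 1 + 1 + 0 + 0 = 4
s = √(4/4) = 1
e/s = 1 / 1 = 1.00

1.00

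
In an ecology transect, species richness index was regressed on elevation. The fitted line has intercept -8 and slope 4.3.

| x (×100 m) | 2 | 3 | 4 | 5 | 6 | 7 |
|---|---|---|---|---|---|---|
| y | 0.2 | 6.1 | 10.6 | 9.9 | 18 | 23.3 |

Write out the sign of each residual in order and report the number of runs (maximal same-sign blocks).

4 runs

x=2: ŷ = -8 + 4.3·2 = 0.6; e = 0.2 − 0.6 = -0.4
x=3: ŷ = -8 + 4.3·3 = 4.9; e = 6.1 − 4.9 = 1.2
x=4: ŷ = -8 + 4.3·4 = 9.2; e = 10.6 − 9.2 = 1.4
x=5: ŷ = -8 + 4.3·5 = 13.5; e = 9.9 − 13.5 = -3.6
x=6: ŷ = -8 + 4.3·6 = 17.8; e = 18 − 17.8 = 0.2
x=7: ŷ = -8 + 4.3·7 = 22.1; e = 23.3 − 22.1 = 1.2
Signs: − + + − + +
Runs: −×1, +×2, −×1, +×2 → 4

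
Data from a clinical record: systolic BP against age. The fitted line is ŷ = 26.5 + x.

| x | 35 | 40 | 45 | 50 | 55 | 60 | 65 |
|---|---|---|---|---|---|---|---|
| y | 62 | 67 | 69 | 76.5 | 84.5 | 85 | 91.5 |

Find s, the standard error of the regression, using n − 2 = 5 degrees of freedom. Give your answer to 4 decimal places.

s = 1.8974

x=35: ŷ = 26.5 + 35 = 61.5; r = 62 − 61.5 = 0.5
x=40: ŷ = 26.5 + 40 = 66.5; r = 67 − 66.5 = 0.5
x=45: ŷ = 26.5 + 45 = 71.5; r = 69 − 71.5 = -2.5
x=50: ŷ = 26.5 + 50 = 76.5; r = 76.5 − 76.5 = 0
x=55: ŷ = 26.5 + 55 = 81.5; r = 84.5 − 81.5 = 3
x=60: ŷ = 26.5 + 60 = 86.5; r = 85 − 86.5 = -1.5
x=65: ŷ = 26.5 + 65 = 91.5; r = 91.5 − 91.5 = 0
SSE = 0.25 + 0.25 + 6.25 + 0 + 9 + 2.25 + 0 = 18
s = √(18/5) = √3.6 ≈ 1.8974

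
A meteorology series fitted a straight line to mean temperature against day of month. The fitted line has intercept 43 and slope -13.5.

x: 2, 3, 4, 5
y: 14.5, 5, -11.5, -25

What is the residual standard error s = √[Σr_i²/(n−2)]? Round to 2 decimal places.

x=2: ŷ = 43 − 13.5·2 = 16; r = 14.5 − 16 = -1.5
x=3: ŷ = 43 − 13.5·3 = 2.5; r = 5 − 2.5 = 2.5
x=4: ŷ = 43 − 13.5·4 = -11; r = -11.5 − (-11) = -0.5
x=5: ŷ = 43 − 13.5·5 = -24.5; r = -25 − (-24.5) = -0.5
SSE = 2.25 + 6.25 + 0.25 + 0.25 = 9
s = √(9/2) = √4.5 ≈ 2.12

s = 2.12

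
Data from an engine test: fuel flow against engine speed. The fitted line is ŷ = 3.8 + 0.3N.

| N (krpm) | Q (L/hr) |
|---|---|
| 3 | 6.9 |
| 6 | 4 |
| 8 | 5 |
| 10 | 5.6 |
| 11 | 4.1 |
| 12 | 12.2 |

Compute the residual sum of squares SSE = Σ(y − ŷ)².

SSE = 42.32

N=3: ŷ = 3.8 + 0.3·3 = 4.7; r = 6.9 − 4.7 = 2.2
N=6: ŷ = 3.8 + 0.3·6 = 5.6; r = 4 − 5.6 = -1.6
N=8: ŷ = 3.8 + 0.3·8 = 6.2; r = 5 − 6.2 = -1.2
N=10: ŷ = 3.8 + 0.3·10 = 6.8; r = 5.6 − 6.8 = -1.2
N=11: ŷ = 3.8 + 0.3·11 = 7.1; r = 4.1 − 7.1 = -3
N=12: ŷ = 3.8 + 0.3·12 = 7.4; r = 12.2 − 7.4 = 4.8
SSE = 4.84 + 2.56 + 1.44 + 1.44 + 9 + 23.04 = 42.32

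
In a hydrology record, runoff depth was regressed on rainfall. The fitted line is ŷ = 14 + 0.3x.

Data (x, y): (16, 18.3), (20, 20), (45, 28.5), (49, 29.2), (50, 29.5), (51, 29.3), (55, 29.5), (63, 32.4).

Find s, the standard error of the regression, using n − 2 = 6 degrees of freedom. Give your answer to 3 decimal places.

s = 0.707

x=16: ŷ = 14 + 0.3·16 = 18.8; e = 18.3 − 18.8 = -0.5
x=20: ŷ = 14 + 0.3·20 = 20; e = 20 − 20 = 0
x=45: ŷ = 14 + 0.3·45 = 27.5; e = 28.5 − 27.5 = 1
x=49: ŷ = 14 + 0.3·49 = 28.7; e = 29.2 − 28.7 = 0.5
x=50: ŷ = 14 + 0.3·50 = 29; e = 29.5 − 29 = 0.5
x=51: ŷ = 14 + 0.3·51 = 29.3; e = 29.3 − 29.3 = 0
x=55: ŷ = 14 + 0.3·55 = 30.5; e = 29.5 − 30.5 = -1
x=63: ŷ = 14 + 0.3·63 = 32.9; e = 32.4 − 32.9 = -0.5
SSE = 0.25 + 0 + 1 + 0.25 + 0.25 + 0 + 1 + 0.25 = 3
s = √(3/6) = √0.5 ≈ 0.707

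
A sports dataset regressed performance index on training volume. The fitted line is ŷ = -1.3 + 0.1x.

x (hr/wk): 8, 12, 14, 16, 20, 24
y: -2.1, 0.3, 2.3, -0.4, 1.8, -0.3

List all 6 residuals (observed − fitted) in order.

x=8: ŷ = -1.3 + 0.1·8 = -0.5; r = -2.1 − (-0.5) = -1.6
x=12: ŷ = -1.3 + 0.1·12 = -0.1; r = 0.3 − (-0.1) = 0.4
x=14: ŷ = -1.3 + 0.1·14 = 0.1; r = 2.3 − 0.1 = 2.2
x=16: ŷ = -1.3 + 0.1·16 = 0.3; r = -0.4 − 0.3 = -0.7
x=20: ŷ = -1.3 + 0.1·20 = 0.7; r = 1.8 − 0.7 = 1.1
x=24: ŷ = -1.3 + 0.1·24 = 1.1; r = -0.3 − 1.1 = -1.4

-1.6, 0.4, 2.2, -0.7, 1.1, -1.4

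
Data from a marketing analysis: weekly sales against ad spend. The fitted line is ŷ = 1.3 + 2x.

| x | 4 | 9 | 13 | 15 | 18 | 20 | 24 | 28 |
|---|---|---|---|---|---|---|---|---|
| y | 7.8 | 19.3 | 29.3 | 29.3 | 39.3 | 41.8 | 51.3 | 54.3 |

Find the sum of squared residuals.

SSE = 27.5

x=4: ŷ = 1.3 + 2·4 = 9.3; r = 7.8 − 9.3 = -1.5
x=9: ŷ = 1.3 + 2·9 = 19.3; r = 19.3 − 19.3 = 0
x=13: ŷ = 1.3 + 2·13 = 27.3; r = 29.3 − 27.3 = 2
x=15: ŷ = 1.3 + 2·15 = 31.3; r = 29.3 − 31.3 = -2
x=18: ŷ = 1.3 + 2·18 = 37.3; r = 39.3 − 37.3 = 2
x=20: ŷ = 1.3 + 2·20 = 41.3; r = 41.8 − 41.3 = 0.5
x=24: ŷ = 1.3 + 2·24 = 49.3; r = 51.3 − 49.3 = 2
x=28: ŷ = 1.3 + 2·28 = 57.3; r = 54.3 − 57.3 = -3
SSE = 2.25 + 0 + 4 + 4 + 4 + 0.25 + 4 + 9 = 27.5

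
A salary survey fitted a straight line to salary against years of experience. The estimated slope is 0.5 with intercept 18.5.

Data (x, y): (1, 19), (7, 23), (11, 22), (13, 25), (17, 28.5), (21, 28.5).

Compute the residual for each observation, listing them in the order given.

x=1: ŷ = 18.5 + 0.5·1 = 19; e = 19 − 19 = 0
x=7: ŷ = 18.5 + 0.5·7 = 22; e = 23 − 22 = 1
x=11: ŷ = 18.5 + 0.5·11 = 24; e = 22 − 24 = -2
x=13: ŷ = 18.5 + 0.5·13 = 25; e = 25 − 25 = 0
x=17: ŷ = 18.5 + 0.5·17 = 27; e = 28.5 − 27 = 1.5
x=21: ŷ = 18.5 + 0.5·21 = 29; e = 28.5 − 29 = -0.5

0, 1, -2, 0, 1.5, -0.5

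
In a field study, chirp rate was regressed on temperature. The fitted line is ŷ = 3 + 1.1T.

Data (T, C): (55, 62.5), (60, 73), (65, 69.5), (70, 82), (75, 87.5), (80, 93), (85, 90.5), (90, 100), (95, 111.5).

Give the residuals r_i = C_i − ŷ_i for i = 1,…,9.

-1, 4, -5, 2, 2, 2, -6, -2, 4

T=55: ŷ = 3 + 1.1·55 = 63.5; r = 62.5 − 63.5 = -1
T=60: ŷ = 3 + 1.1·60 = 69; r = 73 − 69 = 4
T=65: ŷ = 3 + 1.1·65 = 74.5; r = 69.5 − 74.5 = -5
T=70: ŷ = 3 + 1.1·70 = 80; r = 82 − 80 = 2
T=75: ŷ = 3 + 1.1·75 = 85.5; r = 87.5 − 85.5 = 2
T=80: ŷ = 3 + 1.1·80 = 91; r = 93 − 91 = 2
T=85: ŷ = 3 + 1.1·85 = 96.5; r = 90.5 − 96.5 = -6
T=90: ŷ = 3 + 1.1·90 = 102; r = 100 − 102 = -2
T=95: ŷ = 3 + 1.1·95 = 107.5; r = 111.5 − 107.5 = 4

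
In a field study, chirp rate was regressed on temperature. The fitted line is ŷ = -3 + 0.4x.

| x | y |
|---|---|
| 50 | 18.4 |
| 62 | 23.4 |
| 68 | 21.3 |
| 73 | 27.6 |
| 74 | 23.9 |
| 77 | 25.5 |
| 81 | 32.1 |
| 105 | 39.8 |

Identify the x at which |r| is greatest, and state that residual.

x = 68, r = -2.9

x=50: ŷ = -3 + 0.4·50 = 17; r = 18.4 − 17 = 1.4
x=62: ŷ = -3 + 0.4·62 = 21.8; r = 23.4 − 21.8 = 1.6
x=68: ŷ = -3 + 0.4·68 = 24.2; r = 21.3 − 24.2 = -2.9
x=73: ŷ = -3 + 0.4·73 = 26.2; r = 27.6 − 26.2 = 1.4
x=74: ŷ = -3 + 0.4·74 = 26.6; r = 23.9 − 26.6 = -2.7
x=77: ŷ = -3 + 0.4·77 = 27.8; r = 25.5 − 27.8 = -2.3
x=81: ŷ = -3 + 0.4·81 = 29.4; r = 32.1 − 29.4 = 2.7
x=105: ŷ = -3 + 0.4·105 = 39; r = 39.8 − 39 = 0.8
Largest |r| is 2.9 at x = 68, residual -2.9.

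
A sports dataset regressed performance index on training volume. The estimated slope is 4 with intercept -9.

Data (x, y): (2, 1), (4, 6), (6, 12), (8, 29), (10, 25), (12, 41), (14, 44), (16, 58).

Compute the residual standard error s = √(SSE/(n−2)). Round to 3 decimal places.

s = 4.243

x=2: ŷ = -9 + 4·2 = -1; r = 1 − (-1) = 2
x=4: ŷ = -9 + 4·4 = 7; r = 6 − 7 = -1
x=6: ŷ = -9 + 4·6 = 15; r = 12 − 15 = -3
x=8: ŷ = -9 + 4·8 = 23; r = 29 − 23 = 6
x=10: ŷ = -9 + 4·10 = 31; r = 25 − 31 = -6
x=12: ŷ = -9 + 4·12 = 39; r = 41 − 39 = 2
x=14: ŷ = -9 + 4·14 = 47; r = 44 − 47 = -3
x=16: ŷ = -9 + 4·16 = 55; r = 58 − 55 = 3
SSE = 4 + 1 + 9 + 36 + 36 + 4 + 9 + 9 = 108
s = √(108/6) = √18 ≈ 4.243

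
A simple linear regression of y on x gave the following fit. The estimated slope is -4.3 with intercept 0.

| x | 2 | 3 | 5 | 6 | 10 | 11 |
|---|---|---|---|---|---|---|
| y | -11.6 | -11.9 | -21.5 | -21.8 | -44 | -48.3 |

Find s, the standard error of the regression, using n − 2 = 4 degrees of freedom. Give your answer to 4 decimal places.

s = 2.6458

x=2: ŷ = −4.3·2 = -8.6; r = -11.6 − (-8.6) = -3
x=3: ŷ = −4.3·3 = -12.9; r = -11.9 − (-12.9) = 1
x=5: ŷ = −4.3·5 = -21.5; r = -21.5 − (-21.5) = 0
x=6: ŷ = −4.3·6 = -25.8; r = -21.8 − (-25.8) = 4
x=10: ŷ = −4.3·10 = -43; r = -44 − (-43) = -1
x=11: ŷ = −4.3·11 = -47.3; r = -48.3 − (-47.3) = -1
SSE = 9 + 1 + 0 + 16 + 1 + 1 = 28
s = √(28/4) = √7 ≈ 2.6458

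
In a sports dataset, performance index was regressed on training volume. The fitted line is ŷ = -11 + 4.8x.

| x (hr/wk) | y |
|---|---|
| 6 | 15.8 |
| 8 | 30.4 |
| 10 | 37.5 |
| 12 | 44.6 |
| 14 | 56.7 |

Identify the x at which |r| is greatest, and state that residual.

x=6: ŷ = -11 + 4.8·6 = 17.8; r = 15.8 − 17.8 = -2
x=8: ŷ = -11 + 4.8·8 = 27.4; r = 30.4 − 27.4 = 3
x=10: ŷ = -11 + 4.8·10 = 37; r = 37.5 − 37 = 0.5
x=12: ŷ = -11 + 4.8·12 = 46.6; r = 44.6 − 46.6 = -2
x=14: ŷ = -11 + 4.8·14 = 56.2; r = 56.7 − 56.2 = 0.5
Largest |r| is 3 at x = 8, residual 3.

x = 8, r = 3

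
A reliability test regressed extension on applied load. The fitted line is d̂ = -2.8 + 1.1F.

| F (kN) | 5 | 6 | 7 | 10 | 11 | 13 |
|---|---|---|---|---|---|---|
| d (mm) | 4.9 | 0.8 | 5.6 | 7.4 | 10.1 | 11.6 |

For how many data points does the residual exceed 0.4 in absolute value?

5

F=5: d̂ = -2.8 + 1.1·5 = 2.7; r = 4.9 − 2.7 = 2.2
F=6: d̂ = -2.8 + 1.1·6 = 3.8; r = 0.8 − 3.8 = -3
F=7: d̂ = -2.8 + 1.1·7 = 4.9; r = 5.6 − 4.9 = 0.7
F=10: d̂ = -2.8 + 1.1·10 = 8.2; r = 7.4 − 8.2 = -0.8
F=11: d̂ = -2.8 + 1.1·11 = 9.3; r = 10.1 − 9.3 = 0.8
F=13: d̂ = -2.8 + 1.1·13 = 11.5; r = 11.6 − 11.5 = 0.1
|r| > 0.4: F=5 (|r|=2.2), F=6 (|r|=3), F=7 (|r|=0.7), F=10 (|r|=0.8), F=11 (|r|=0.8) → 5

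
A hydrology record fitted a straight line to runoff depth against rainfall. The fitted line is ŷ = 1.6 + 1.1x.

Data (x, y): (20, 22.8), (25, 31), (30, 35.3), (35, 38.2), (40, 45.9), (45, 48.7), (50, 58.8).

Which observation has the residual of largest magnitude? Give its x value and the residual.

x = 45, r = -2.4

x=20: ŷ = 1.6 + 1.1·20 = 23.6; r = 22.8 − 23.6 = -0.8
x=25: ŷ = 1.6 + 1.1·25 = 29.1; r = 31 − 29.1 = 1.9
x=30: ŷ = 1.6 + 1.1·30 = 34.6; r = 35.3 − 34.6 = 0.7
x=35: ŷ = 1.6 + 1.1·35 = 40.1; r = 38.2 − 40.1 = -1.9
x=40: ŷ = 1.6 + 1.1·40 = 45.6; r = 45.9 − 45.6 = 0.3
x=45: ŷ = 1.6 + 1.1·45 = 51.1; r = 48.7 − 51.1 = -2.4
x=50: ŷ = 1.6 + 1.1·50 = 56.6; r = 58.8 − 56.6 = 2.2
Largest |r| is 2.4 at x = 45, residual -2.4.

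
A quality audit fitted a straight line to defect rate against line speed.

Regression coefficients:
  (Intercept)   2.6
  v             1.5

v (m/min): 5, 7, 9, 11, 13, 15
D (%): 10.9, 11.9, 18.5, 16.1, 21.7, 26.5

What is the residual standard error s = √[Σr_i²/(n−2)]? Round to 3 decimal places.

s = 2.177

v=5: ŷ = 2.6 + 1.5·5 = 10.1; r = 10.9 − 10.1 = 0.8
v=7: ŷ = 2.6 + 1.5·7 = 13.1; r = 11.9 − 13.1 = -1.2
v=9: ŷ = 2.6 + 1.5·9 = 16.1; r = 18.5 − 16.1 = 2.4
v=11: ŷ = 2.6 + 1.5·11 = 19.1; r = 16.1 − 19.1 = -3
v=13: ŷ = 2.6 + 1.5·13 = 22.1; r = 21.7 − 22.1 = -0.4
v=15: ŷ = 2.6 + 1.5·15 = 25.1; r = 26.5 − 25.1 = 1.4
SSE = 0.64 + 1.44 + 5.76 + 9 + 0.16 + 1.96 = 18.96
s = √(18.96/4) = √4.74 ≈ 2.177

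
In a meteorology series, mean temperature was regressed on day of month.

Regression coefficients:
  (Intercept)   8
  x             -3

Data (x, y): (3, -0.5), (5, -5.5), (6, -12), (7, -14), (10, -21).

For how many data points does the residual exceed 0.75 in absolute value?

4

x=3: ŷ = 8 − 3·3 = -1; r = -0.5 − (-1) = 0.5
x=5: ŷ = 8 − 3·5 = -7; r = -5.5 − (-7) = 1.5
x=6: ŷ = 8 − 3·6 = -10; r = -12 − (-10) = -2
x=7: ŷ = 8 − 3·7 = -13; r = -14 − (-13) = -1
x=10: ŷ = 8 − 3·10 = -22; r = -21 − (-22) = 1
|r| > 0.75: x=5 (|r|=1.5), x=6 (|r|=2), x=7 (|r|=1), x=10 (|r|=1) → 4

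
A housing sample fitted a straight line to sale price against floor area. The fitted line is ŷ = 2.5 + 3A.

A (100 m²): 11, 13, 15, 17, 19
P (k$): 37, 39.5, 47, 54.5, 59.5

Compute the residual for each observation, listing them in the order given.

1.5, -2, -0.5, 1, 0

A=11: ŷ = 2.5 + 3·11 = 35.5; r = 37 − 35.5 = 1.5
A=13: ŷ = 2.5 + 3·13 = 41.5; r = 39.5 − 41.5 = -2
A=15: ŷ = 2.5 + 3·15 = 47.5; r = 47 − 47.5 = -0.5
A=17: ŷ = 2.5 + 3·17 = 53.5; r = 54.5 − 53.5 = 1
A=19: ŷ = 2.5 + 3·19 = 59.5; r = 59.5 − 59.5 = 0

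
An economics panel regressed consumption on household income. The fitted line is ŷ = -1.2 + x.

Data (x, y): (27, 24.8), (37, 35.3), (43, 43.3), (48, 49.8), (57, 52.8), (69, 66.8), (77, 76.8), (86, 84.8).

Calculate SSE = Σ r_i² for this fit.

x=27: ŷ = -1.2 + 27 = 25.8; r = 24.8 − 25.8 = -1
x=37: ŷ = -1.2 + 37 = 35.8; r = 35.3 − 35.8 = -0.5
x=43: ŷ = -1.2 + 43 = 41.8; r = 43.3 − 41.8 = 1.5
x=48: ŷ = -1.2 + 48 = 46.8; r = 49.8 − 46.8 = 3
x=57: ŷ = -1.2 + 57 = 55.8; r = 52.8 − 55.8 = -3
x=69: ŷ = -1.2 + 69 = 67.8; r = 66.8 − 67.8 = -1
x=77: ŷ = -1.2 + 77 = 75.8; r = 76.8 − 75.8 = 1
x=86: ŷ = -1.2 + 86 = 84.8; r = 84.8 − 84.8 = 0
SSE = 1 + 0.25 + 2.25 + 9 + 9 + 1 + 1 + 0 = 23.5

SSE = 23.5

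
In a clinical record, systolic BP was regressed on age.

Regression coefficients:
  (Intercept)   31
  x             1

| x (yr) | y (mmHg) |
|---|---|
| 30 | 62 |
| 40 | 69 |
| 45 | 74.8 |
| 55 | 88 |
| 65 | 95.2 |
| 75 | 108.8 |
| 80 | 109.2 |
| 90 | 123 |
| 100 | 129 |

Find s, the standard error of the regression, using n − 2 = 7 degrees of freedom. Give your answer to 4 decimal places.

s = 2.0757

x=30: ŷ = 31 + 30 = 61; r = 62 − 61 = 1
x=40: ŷ = 31 + 40 = 71; r = 69 − 71 = -2
x=45: ŷ = 31 + 45 = 76; r = 74.8 − 76 = -1.2
x=55: ŷ = 31 + 55 = 86; r = 88 − 86 = 2
x=65: ŷ = 31 + 65 = 96; r = 95.2 − 96 = -0.8
x=75: ŷ = 31 + 75 = 106; r = 108.8 − 106 = 2.8
x=80: ŷ = 31 + 80 = 111; r = 109.2 − 111 = -1.8
x=90: ŷ = 31 + 90 = 121; r = 123 − 121 = 2
x=100: ŷ = 31 + 100 = 131; r = 129 − 131 = -2
SSE = 1 + 4 + 1.44 + 4 + 0.64 + 7.84 + 3.24 + 4 + 4 = 30.16
s = √(30.16/7) = √4.30857 ≈ 2.0757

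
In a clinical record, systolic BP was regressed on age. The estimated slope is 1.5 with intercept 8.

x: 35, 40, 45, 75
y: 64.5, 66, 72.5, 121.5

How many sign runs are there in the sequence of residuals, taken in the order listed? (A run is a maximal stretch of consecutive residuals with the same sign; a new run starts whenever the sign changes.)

x=35: ŷ = 8 + 1.5·35 = 60.5; r = 64.5 − 60.5 = 4
x=40: ŷ = 8 + 1.5·40 = 68; r = 66 − 68 = -2
x=45: ŷ = 8 + 1.5·45 = 75.5; r = 72.5 − 75.5 = -3
x=75: ŷ = 8 + 1.5·75 = 120.5; r = 121.5 − 120.5 = 1
Signs: + − − +
Runs: +×1, −×2, +×1 → 3

3 runs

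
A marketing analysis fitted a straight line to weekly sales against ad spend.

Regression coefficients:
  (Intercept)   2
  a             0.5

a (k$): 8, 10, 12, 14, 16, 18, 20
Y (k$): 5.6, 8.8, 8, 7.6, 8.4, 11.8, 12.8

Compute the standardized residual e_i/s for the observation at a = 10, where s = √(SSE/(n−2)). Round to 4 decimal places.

1.3270

a=8: Ŷ = 2 + 0.5·8 = 6; e = 5.6 − 6 = -0.4
a=10: Ŷ = 2 + 0.5·10 = 7; e = 8.8 − 7 = 1.8
a=12: Ŷ = 2 + 0.5·12 = 8; e = 8 − 8 = 0
a=14: Ŷ = 2 + 0.5·14 = 9; e = 7.6 − 9 = -1.4
a=16: Ŷ = 2 + 0.5·16 = 10; e = 8.4 − 10 = -1.6
a=18: Ŷ = 2 + 0.5·18 = 11; e = 11.8 − 11 = 0.8
a=20: Ŷ = 2 + 0.5·20 = 12; e = 12.8 − 12 = 0.8
SSE = 0.16 + 3.24 + 0 + 1.96 + 2.56 + 0.64 + 0.64 = 9.2
s = √(9.2/5) = 1.35647
e/s = 1.8 / 1.35647 = 1.3270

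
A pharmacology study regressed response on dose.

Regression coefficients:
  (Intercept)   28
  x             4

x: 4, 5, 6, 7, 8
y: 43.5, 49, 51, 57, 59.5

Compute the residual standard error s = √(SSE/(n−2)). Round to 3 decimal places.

x=4: ŷ = 28 + 4·4 = 44; e = 43.5 − 44 = -0.5
x=5: ŷ = 28 + 4·5 = 48; e = 49 − 48 = 1
x=6: ŷ = 28 + 4·6 = 52; e = 51 − 52 = -1
x=7: ŷ = 28 + 4·7 = 56; e = 57 − 56 = 1
x=8: ŷ = 28 + 4·8 = 60; e = 59.5 − 60 = -0.5
SSE = 0.25 + 1 + 1 + 1 + 0.25 = 3.5
s = √(3.5/3) = √1.16667 ≈ 1.080

s = 1.080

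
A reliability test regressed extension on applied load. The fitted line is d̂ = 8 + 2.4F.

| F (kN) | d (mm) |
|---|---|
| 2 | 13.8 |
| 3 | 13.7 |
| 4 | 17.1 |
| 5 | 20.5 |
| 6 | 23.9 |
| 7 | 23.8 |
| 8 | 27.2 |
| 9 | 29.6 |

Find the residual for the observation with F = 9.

d̂ = 8 + 2.4·9 = 29.6
r = 29.6 − 29.6 = 0

r = 0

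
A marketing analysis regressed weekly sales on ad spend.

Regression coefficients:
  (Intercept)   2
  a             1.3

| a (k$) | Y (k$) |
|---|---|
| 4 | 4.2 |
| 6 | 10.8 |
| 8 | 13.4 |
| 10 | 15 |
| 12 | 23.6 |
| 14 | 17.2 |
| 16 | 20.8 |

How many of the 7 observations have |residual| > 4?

a=4: ŷ = 2 + 1.3·4 = 7.2; e = 4.2 − 7.2 = -3
a=6: ŷ = 2 + 1.3·6 = 9.8; e = 10.8 − 9.8 = 1
a=8: ŷ = 2 + 1.3·8 = 12.4; e = 13.4 − 12.4 = 1
a=10: ŷ = 2 + 1.3·10 = 15; e = 15 − 15 = 0
a=12: ŷ = 2 + 1.3·12 = 17.6; e = 23.6 − 17.6 = 6
a=14: ŷ = 2 + 1.3·14 = 20.2; e = 17.2 − 20.2 = -3
a=16: ŷ = 2 + 1.3·16 = 22.8; e = 20.8 − 22.8 = -2
|e| > 4: a=12 (|e|=6) → 1

1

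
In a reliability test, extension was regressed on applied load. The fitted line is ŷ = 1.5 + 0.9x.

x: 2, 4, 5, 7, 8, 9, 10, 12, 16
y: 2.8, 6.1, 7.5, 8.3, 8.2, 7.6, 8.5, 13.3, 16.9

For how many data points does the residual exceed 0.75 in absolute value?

x=2: ŷ = 1.5 + 0.9·2 = 3.3; e = 2.8 − 3.3 = -0.5
x=4: ŷ = 1.5 + 0.9·4 = 5.1; e = 6.1 − 5.1 = 1
x=5: ŷ = 1.5 + 0.9·5 = 6; e = 7.5 − 6 = 1.5
x=7: ŷ = 1.5 + 0.9·7 = 7.8; e = 8.3 − 7.8 = 0.5
x=8: ŷ = 1.5 + 0.9·8 = 8.7; e = 8.2 − 8.7 = -0.5
x=9: ŷ = 1.5 + 0.9·9 = 9.6; e = 7.6 − 9.6 = -2
x=10: ŷ = 1.5 + 0.9·10 = 10.5; e = 8.5 − 10.5 = -2
x=12: ŷ = 1.5 + 0.9·12 = 12.3; e = 13.3 − 12.3 = 1
x=16: ŷ = 1.5 + 0.9·16 = 15.9; e = 16.9 − 15.9 = 1
|e| > 0.75: x=4 (|e|=1), x=5 (|e|=1.5), x=9 (|e|=2), x=10 (|e|=2), x=12 (|e|=1), x=16 (|e|=1) → 6

6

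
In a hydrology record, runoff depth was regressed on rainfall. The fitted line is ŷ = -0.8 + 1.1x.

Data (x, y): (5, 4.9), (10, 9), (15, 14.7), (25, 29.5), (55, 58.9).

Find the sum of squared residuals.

SSE = 10.96

x=5: ŷ = -0.8 + 1.1·5 = 4.7; e = 4.9 − 4.7 = 0.2
x=10: ŷ = -0.8 + 1.1·10 = 10.2; e = 9 − 10.2 = -1.2
x=15: ŷ = -0.8 + 1.1·15 = 15.7; e = 14.7 − 15.7 = -1
x=25: ŷ = -0.8 + 1.1·25 = 26.7; e = 29.5 − 26.7 = 2.8
x=55: ŷ = -0.8 + 1.1·55 = 59.7; e = 58.9 − 59.7 = -0.8
SSE = 0.04 + 1.44 + 1 + 7.84 + 0.64 = 10.96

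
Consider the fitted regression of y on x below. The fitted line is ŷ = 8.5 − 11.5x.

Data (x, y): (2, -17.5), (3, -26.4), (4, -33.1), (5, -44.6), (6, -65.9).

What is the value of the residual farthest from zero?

x=2: ŷ = 8.5 − 11.5·2 = -14.5; r = -17.5 − (-14.5) = -3
x=3: ŷ = 8.5 − 11.5·3 = -26; r = -26.4 − (-26) = -0.4
x=4: ŷ = 8.5 − 11.5·4 = -37.5; r = -33.1 − (-37.5) = 4.4
x=5: ŷ = 8.5 − 11.5·5 = -49; r = -44.6 − (-49) = 4.4
x=6: ŷ = 8.5 − 11.5·6 = -60.5; r = -65.9 − (-60.5) = -5.4
Largest |r| is 5.4 at x = 6, residual -5.4.

r = -5.4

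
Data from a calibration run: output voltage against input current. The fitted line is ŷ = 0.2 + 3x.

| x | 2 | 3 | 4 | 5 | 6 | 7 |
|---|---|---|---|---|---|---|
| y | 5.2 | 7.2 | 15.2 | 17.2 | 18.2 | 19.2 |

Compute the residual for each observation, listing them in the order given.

-1, -2, 3, 2, 0, -2

x=2: ŷ = 0.2 + 3·2 = 6.2; e = 5.2 − 6.2 = -1
x=3: ŷ = 0.2 + 3·3 = 9.2; e = 7.2 − 9.2 = -2
x=4: ŷ = 0.2 + 3·4 = 12.2; e = 15.2 − 12.2 = 3
x=5: ŷ = 0.2 + 3·5 = 15.2; e = 17.2 − 15.2 = 2
x=6: ŷ = 0.2 + 3·6 = 18.2; e = 18.2 − 18.2 = 0
x=7: ŷ = 0.2 + 3·7 = 21.2; e = 19.2 − 21.2 = -2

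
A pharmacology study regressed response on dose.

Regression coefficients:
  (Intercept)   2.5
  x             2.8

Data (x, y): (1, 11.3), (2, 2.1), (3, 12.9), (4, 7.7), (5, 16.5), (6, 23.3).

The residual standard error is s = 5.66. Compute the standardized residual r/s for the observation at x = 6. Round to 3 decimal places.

0.707

ŷ = 2.5 + 2.8·6 = 19.3
r = 23.3 − 19.3 = 4
r/s = 4 / 5.66 = 0.707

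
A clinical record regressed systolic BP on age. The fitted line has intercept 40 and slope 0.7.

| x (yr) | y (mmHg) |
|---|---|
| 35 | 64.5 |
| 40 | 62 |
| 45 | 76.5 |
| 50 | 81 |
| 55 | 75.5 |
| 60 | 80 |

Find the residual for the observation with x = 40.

ŷ = 40 + 0.7·40 = 68
r = 62 − 68 = -6

r = -6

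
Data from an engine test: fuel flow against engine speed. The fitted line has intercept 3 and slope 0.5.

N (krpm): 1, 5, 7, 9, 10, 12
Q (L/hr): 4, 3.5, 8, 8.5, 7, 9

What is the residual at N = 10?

Q̂ = 3 + 0.5·10 = 8
r = 7 − 8 = -1

r = -1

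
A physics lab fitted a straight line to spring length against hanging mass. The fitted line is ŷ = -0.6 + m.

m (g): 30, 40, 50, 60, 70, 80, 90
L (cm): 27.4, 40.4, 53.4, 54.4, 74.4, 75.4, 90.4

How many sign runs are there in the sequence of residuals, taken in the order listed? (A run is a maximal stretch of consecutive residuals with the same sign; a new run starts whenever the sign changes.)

m=30: ŷ = -0.6 + 30 = 29.4; e = 27.4 − 29.4 = -2
m=40: ŷ = -0.6 + 40 = 39.4; e = 40.4 − 39.4 = 1
m=50: ŷ = -0.6 + 50 = 49.4; e = 53.4 − 49.4 = 4
m=60: ŷ = -0.6 + 60 = 59.4; e = 54.4 − 59.4 = -5
m=70: ŷ = -0.6 + 70 = 69.4; e = 74.4 − 69.4 = 5
m=80: ŷ = -0.6 + 80 = 79.4; e = 75.4 − 79.4 = -4
m=90: ŷ = -0.6 + 90 = 89.4; e = 90.4 − 89.4 = 1
Signs: − + + − + − +
Runs: −×1, +×2, −×1, +×1, −×1, +×1 → 6

6 runs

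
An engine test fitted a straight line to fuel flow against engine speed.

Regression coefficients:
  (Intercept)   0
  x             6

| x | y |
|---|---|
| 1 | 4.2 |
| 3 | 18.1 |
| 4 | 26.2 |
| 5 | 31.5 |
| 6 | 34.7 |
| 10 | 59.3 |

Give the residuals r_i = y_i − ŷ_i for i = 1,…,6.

x=1: ŷ = 6·1 = 6; r = 4.2 − 6 = -1.8
x=3: ŷ = 6·3 = 18; r = 18.1 − 18 = 0.1
x=4: ŷ = 6·4 = 24; r = 26.2 − 24 = 2.2
x=5: ŷ = 6·5 = 30; r = 31.5 − 30 = 1.5
x=6: ŷ = 6·6 = 36; r = 34.7 − 36 = -1.3
x=10: ŷ = 6·10 = 60; r = 59.3 − 60 = -0.7

-1.8, 0.1, 2.2, 1.5, -1.3, -0.7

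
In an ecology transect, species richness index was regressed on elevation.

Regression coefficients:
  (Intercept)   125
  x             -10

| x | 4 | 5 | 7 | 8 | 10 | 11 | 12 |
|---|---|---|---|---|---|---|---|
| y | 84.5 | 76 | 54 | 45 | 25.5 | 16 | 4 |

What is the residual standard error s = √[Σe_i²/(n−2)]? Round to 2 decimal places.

x=4: ŷ = 125 − 10·4 = 85; e = 84.5 − 85 = -0.5
x=5: ŷ = 125 − 10·5 = 75; e = 76 − 75 = 1
x=7: ŷ = 125 − 10·7 = 55; e = 54 − 55 = -1
x=8: ŷ = 125 − 10·8 = 45; e = 45 − 45 = 0
x=10: ŷ = 125 − 10·10 = 25; e = 25.5 − 25 = 0.5
x=11: ŷ = 125 − 10·11 = 15; e = 16 − 15 = 1
x=12: ŷ = 125 − 10·12 = 5; e = 4 − 5 = -1
SSE = 0.25 + 1 + 1 + 0 + 0.25 + 1 + 1 = 4.5
s = √(4.5/5) = √0.9 ≈ 0.95

s = 0.95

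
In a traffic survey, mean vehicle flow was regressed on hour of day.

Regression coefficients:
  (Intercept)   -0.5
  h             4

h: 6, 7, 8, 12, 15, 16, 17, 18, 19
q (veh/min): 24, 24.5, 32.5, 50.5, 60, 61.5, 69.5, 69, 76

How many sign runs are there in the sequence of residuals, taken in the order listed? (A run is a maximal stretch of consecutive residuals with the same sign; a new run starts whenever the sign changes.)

h=6: ŷ = -0.5 + 4·6 = 23.5; e = 24 − 23.5 = 0.5
h=7: ŷ = -0.5 + 4·7 = 27.5; e = 24.5 − 27.5 = -3
h=8: ŷ = -0.5 + 4·8 = 31.5; e = 32.5 − 31.5 = 1
h=12: ŷ = -0.5 + 4·12 = 47.5; e = 50.5 − 47.5 = 3
h=15: ŷ = -0.5 + 4·15 = 59.5; e = 60 − 59.5 = 0.5
h=16: ŷ = -0.5 + 4·16 = 63.5; e = 61.5 − 63.5 = -2
h=17: ŷ = -0.5 + 4·17 = 67.5; e = 69.5 − 67.5 = 2
h=18: ŷ = -0.5 + 4·18 = 71.5; e = 69 − 71.5 = -2.5
h=19: ŷ = -0.5 + 4·19 = 75.5; e = 76 − 75.5 = 0.5
Signs: + − + + + − + − +
Runs: +×1, −×1, +×3, −×1, +×1, −×1, +×1 → 7

7 runs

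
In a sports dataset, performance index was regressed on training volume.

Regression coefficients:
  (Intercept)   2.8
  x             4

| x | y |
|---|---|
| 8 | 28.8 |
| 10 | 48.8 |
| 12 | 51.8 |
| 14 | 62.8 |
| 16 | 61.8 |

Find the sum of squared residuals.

x=8: ŷ = 2.8 + 4·8 = 34.8; e = 28.8 − 34.8 = -6
x=10: ŷ = 2.8 + 4·10 = 42.8; e = 48.8 − 42.8 = 6
x=12: ŷ = 2.8 + 4·12 = 50.8; e = 51.8 − 50.8 = 1
x=14: ŷ = 2.8 + 4·14 = 58.8; e = 62.8 − 58.8 = 4
x=16: ŷ = 2.8 + 4·16 = 66.8; e = 61.8 − 66.8 = -5
SSE = 36 + 36 + 1 + 16 + 25 = 114

SSE = 114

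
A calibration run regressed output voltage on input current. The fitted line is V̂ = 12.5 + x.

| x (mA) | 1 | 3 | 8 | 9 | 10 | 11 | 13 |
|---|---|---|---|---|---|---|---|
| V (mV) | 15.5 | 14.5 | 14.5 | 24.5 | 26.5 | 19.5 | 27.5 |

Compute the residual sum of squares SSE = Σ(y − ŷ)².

SSE = 86

x=1: V̂ = 12.5 + 1 = 13.5; r = 15.5 − 13.5 = 2
x=3: V̂ = 12.5 + 3 = 15.5; r = 14.5 − 15.5 = -1
x=8: V̂ = 12.5 + 8 = 20.5; r = 14.5 − 20.5 = -6
x=9: V̂ = 12.5 + 9 = 21.5; r = 24.5 − 21.5 = 3
x=10: V̂ = 12.5 + 10 = 22.5; r = 26.5 − 22.5 = 4
x=11: V̂ = 12.5 + 11 = 23.5; r = 19.5 − 23.5 = -4
x=13: V̂ = 12.5 + 13 = 25.5; r = 27.5 − 25.5 = 2
SSE = 4 + 1 + 36 + 9 + 16 + 16 + 4 = 86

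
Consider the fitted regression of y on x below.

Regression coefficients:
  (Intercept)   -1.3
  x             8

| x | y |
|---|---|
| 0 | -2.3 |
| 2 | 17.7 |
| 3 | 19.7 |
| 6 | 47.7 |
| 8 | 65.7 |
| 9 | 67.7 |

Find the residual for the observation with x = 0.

r = -1

ŷ = -1.3 + 8·0 = -1.3
r = -2.3 − (-1.3) = -1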